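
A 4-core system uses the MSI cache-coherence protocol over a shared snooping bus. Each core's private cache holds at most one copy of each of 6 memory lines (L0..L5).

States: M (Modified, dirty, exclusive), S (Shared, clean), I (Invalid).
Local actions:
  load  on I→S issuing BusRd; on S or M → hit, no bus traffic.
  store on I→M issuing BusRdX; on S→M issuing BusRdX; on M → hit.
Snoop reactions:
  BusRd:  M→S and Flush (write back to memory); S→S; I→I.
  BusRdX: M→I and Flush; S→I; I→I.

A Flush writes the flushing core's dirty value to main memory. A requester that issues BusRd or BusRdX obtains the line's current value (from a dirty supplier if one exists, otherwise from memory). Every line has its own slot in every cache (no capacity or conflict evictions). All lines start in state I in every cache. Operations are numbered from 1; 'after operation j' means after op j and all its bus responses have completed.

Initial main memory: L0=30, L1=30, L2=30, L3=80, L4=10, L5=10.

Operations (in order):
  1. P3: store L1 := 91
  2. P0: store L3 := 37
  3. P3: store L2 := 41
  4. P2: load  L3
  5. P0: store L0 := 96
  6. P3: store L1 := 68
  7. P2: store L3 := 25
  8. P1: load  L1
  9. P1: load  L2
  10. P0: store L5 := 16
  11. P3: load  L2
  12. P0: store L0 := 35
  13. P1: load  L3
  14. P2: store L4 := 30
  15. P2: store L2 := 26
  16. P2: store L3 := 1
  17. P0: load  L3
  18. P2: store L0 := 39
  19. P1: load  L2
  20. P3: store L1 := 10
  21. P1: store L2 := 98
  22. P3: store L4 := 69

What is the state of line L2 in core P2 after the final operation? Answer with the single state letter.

state = I

1. P3: store L1 := 91  bus=[BusRdX]  L1: P0=I P1=I P2=I P3=M  mem[L1]=30
2. P0: store L3 := 37  bus=[BusRdX]  L3: P0=M P1=I P2=I P3=I  mem[L3]=80
3. P3: store L2 := 41  bus=[BusRdX]  L2: P0=I P1=I P2=I P3=M  mem[L2]=30
4. P2: load  L3  bus=[BusRd,Flush]  L3: P0=S P1=I P2=S P3=I  mem[L3]=37
5. P0: store L0 := 96  bus=[BusRdX]  L0: P0=M P1=I P2=I P3=I  mem[L0]=30
6. P3: store L1 := 68  bus=[-]  L1: P0=I P1=I P2=I P3=M  mem[L1]=30
7. P2: store L3 := 25  bus=[BusRdX]  L3: P0=I P1=I P2=M P3=I  mem[L3]=37
8. P1: load  L1  bus=[BusRd,Flush]  L1: P0=I P1=S P2=I P3=S  mem[L1]=68
9. P1: load  L2  bus=[BusRd,Flush]  L2: P0=I P1=S P2=I P3=S  mem[L2]=41
10. P0: store L5 := 16  bus=[BusRdX]  L5: P0=M P1=I P2=I P3=I  mem[L5]=10
11. P3: load  L2  bus=[-]  L2: P0=I P1=S P2=I P3=S  mem[L2]=41
12. P0: store L0 := 35  bus=[-]  L0: P0=M P1=I P2=I P3=I  mem[L0]=30
13. P1: load  L3  bus=[BusRd,Flush]  L3: P0=I P1=S P2=S P3=I  mem[L3]=25
14. P2: store L4 := 30  bus=[BusRdX]  L4: P0=I P1=I P2=M P3=I  mem[L4]=10
15. P2: store L2 := 26  bus=[BusRdX]  L2: P0=I P1=I P2=M P3=I  mem[L2]=41
16. P2: store L3 := 1  bus=[BusRdX]  L3: P0=I P1=I P2=M P3=I  mem[L3]=25
17. P0: load  L3  bus=[BusRd,Flush]  L3: P0=S P1=I P2=S P3=I  mem[L3]=1
18. P2: store L0 := 39  bus=[BusRdX,Flush]  L0: P0=I P1=I P2=M P3=I  mem[L0]=35
19. P1: load  L2  bus=[BusRd,Flush]  L2: P0=I P1=S P2=S P3=I  mem[L2]=26
20. P3: store L1 := 10  bus=[BusRdX]  L1: P0=I P1=I P2=I P3=M  mem[L1]=68
21. P1: store L2 := 98  bus=[BusRdX]  L2: P0=I P1=M P2=I P3=I  mem[L2]=26
22. P3: store L4 := 69  bus=[BusRdX,Flush]  L4: P0=I P1=I P2=I P3=M  mem[L4]=30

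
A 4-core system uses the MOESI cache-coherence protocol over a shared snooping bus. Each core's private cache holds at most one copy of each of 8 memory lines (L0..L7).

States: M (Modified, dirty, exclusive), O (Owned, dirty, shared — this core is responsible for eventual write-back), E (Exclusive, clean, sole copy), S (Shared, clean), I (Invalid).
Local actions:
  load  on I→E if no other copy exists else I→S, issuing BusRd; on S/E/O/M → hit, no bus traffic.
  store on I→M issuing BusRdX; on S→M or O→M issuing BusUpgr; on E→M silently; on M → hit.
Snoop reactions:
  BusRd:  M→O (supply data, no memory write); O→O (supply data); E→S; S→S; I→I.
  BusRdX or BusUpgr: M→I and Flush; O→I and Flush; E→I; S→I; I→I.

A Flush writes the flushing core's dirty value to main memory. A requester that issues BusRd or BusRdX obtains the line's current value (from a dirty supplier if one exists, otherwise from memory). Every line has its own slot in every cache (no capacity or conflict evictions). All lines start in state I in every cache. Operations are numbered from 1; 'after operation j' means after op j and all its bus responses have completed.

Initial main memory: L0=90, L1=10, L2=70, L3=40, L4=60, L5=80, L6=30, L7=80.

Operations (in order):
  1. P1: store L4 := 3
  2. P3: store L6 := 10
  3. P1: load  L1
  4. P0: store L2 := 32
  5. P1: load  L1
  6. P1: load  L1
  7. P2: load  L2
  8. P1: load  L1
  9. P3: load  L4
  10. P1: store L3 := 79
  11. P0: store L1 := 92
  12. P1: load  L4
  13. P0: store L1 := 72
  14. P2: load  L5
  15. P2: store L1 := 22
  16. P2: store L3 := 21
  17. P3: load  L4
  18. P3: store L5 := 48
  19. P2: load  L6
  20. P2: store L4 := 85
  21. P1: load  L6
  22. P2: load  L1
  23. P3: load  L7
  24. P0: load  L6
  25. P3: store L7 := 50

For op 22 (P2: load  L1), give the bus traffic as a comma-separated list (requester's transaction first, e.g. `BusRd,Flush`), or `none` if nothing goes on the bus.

bus = none

step 1: P1: store L4 := 3  ⟶  IMII  (L4)  txn=BusRdX  M[L4]=60
step 2: P3: store L6 := 10  ⟶  IIIM  (L6)  txn=BusRdX  M[L6]=30
step 3: P1: load  L1  ⟶  IEII  (L1)  txn=BusRd  M[L1]=10
step 4: P0: store L2 := 32  ⟶  MIII  (L2)  txn=BusRdX  M[L2]=70
step 5: P1: load  L1  ⟶  IEII  (L1)  txn=∅  M[L1]=10
step 6: P1: load  L1  ⟶  IEII  (L1)  txn=∅  M[L1]=10
step 7: P2: load  L2  ⟶  OISI  (L2)  txn=BusRd  M[L2]=70
step 8: P1: load  L1  ⟶  IEII  (L1)  txn=∅  M[L1]=10
step 9: P3: load  L4  ⟶  IOIS  (L4)  txn=BusRd  M[L4]=60
step 10: P1: store L3 := 79  ⟶  IMII  (L3)  txn=BusRdX  M[L3]=40
step 11: P0: store L1 := 92  ⟶  MIII  (L1)  txn=BusRdX  M[L1]=10
step 12: P1: load  L4  ⟶  IOIS  (L4)  txn=∅  M[L4]=60
step 13: P0: store L1 := 72  ⟶  MIII  (L1)  txn=∅  M[L1]=10
step 14: P2: load  L5  ⟶  IIEI  (L5)  txn=BusRd  M[L5]=80
step 15: P2: store L1 := 22  ⟶  IIMI  (L1)  txn=BusRdX+Flush  M[L1]=72
step 16: P2: store L3 := 21  ⟶  IIMI  (L3)  txn=BusRdX+Flush  M[L3]=79
step 17: P3: load  L4  ⟶  IOIS  (L4)  txn=∅  M[L4]=60
step 18: P3: store L5 := 48  ⟶  IIIM  (L5)  txn=BusRdX  M[L5]=80
step 19: P2: load  L6  ⟶  IISO  (L6)  txn=BusRd  M[L6]=30
step 20: P2: store L4 := 85  ⟶  IIMI  (L4)  txn=BusRdX+Flush  M[L4]=3
step 21: P1: load  L6  ⟶  ISSO  (L6)  txn=BusRd  M[L6]=30
step 22: P2: load  L1  ⟶  IIMI  (L1)  txn=∅  M[L1]=72
step 23: P3: load  L7  ⟶  IIIE  (L7)  txn=BusRd  M[L7]=80
step 24: P0: load  L6  ⟶  SSSO  (L6)  txn=BusRd  M[L6]=30
step 25: P3: store L7 := 50  ⟶  IIIM  (L7)  txn=∅  M[L7]=80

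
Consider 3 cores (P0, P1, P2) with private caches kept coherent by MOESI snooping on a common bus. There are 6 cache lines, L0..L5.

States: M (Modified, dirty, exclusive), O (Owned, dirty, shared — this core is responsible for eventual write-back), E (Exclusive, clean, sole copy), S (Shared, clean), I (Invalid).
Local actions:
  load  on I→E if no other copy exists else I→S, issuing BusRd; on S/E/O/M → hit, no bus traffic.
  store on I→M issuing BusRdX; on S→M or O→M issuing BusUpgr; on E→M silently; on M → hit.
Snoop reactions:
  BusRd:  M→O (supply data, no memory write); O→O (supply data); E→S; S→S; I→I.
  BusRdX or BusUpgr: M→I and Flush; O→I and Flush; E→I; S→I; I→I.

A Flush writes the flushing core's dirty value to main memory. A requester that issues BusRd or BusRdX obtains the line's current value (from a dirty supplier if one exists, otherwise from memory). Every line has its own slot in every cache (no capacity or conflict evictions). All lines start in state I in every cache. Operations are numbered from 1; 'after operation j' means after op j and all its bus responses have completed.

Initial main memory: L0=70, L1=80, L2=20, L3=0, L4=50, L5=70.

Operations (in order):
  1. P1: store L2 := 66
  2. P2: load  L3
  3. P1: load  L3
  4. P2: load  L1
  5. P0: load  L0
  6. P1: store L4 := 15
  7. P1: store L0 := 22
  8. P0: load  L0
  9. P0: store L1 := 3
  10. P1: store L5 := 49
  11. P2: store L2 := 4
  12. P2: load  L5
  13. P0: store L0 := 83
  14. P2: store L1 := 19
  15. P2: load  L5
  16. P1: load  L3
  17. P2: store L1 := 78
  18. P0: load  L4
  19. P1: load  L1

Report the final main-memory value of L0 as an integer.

[1] P1: store L2 := 66 | P0:I, P1:M(66), P2:I | bus: BusRdX
[2] P2: load  L3 | P0:I, P1:I, P2:E(0) | bus: BusRd
[3] P1: load  L3 | P0:I, P1:S(0), P2:S(0) | bus: BusRd
[4] P2: load  L1 | P0:I, P1:I, P2:E(80) | bus: BusRd
[5] P0: load  L0 | P0:E(70), P1:I, P2:I | bus: BusRd
[6] P1: store L4 := 15 | P0:I, P1:M(15), P2:I | bus: BusRdX
[7] P1: store L0 := 22 | P0:I, P1:M(22), P2:I | bus: BusRdX
[8] P0: load  L0 | P0:S(22), P1:O(22), P2:I | bus: BusRd
[9] P0: store L1 := 3 | P0:M(3), P1:I, P2:I | bus: BusRdX
[10] P1: store L5 := 49 | P0:I, P1:M(49), P2:I | bus: BusRdX
[11] P2: store L2 := 4 | P0:I, P1:I, P2:M(4) | bus: BusRdX,Flush
[12] P2: load  L5 | P0:I, P1:O(49), P2:S(49) | bus: BusRd
[13] P0: store L0 := 83 | P0:M(83), P1:I, P2:I | bus: BusUpgr,Flush
[14] P2: store L1 := 19 | P0:I, P1:I, P2:M(19) | bus: BusRdX,Flush
[15] P2: load  L5 | P0:I, P1:O(49), P2:S(49) | bus: none
[16] P1: load  L3 | P0:I, P1:S(0), P2:S(0) | bus: none
[17] P2: store L1 := 78 | P0:I, P1:I, P2:M(78) | bus: none
[18] P0: load  L4 | P0:S(15), P1:O(15), P2:I | bus: BusRd
[19] P1: load  L1 | P0:I, P1:S(78), P2:O(78) | bus: BusRd

memory[L0] = 22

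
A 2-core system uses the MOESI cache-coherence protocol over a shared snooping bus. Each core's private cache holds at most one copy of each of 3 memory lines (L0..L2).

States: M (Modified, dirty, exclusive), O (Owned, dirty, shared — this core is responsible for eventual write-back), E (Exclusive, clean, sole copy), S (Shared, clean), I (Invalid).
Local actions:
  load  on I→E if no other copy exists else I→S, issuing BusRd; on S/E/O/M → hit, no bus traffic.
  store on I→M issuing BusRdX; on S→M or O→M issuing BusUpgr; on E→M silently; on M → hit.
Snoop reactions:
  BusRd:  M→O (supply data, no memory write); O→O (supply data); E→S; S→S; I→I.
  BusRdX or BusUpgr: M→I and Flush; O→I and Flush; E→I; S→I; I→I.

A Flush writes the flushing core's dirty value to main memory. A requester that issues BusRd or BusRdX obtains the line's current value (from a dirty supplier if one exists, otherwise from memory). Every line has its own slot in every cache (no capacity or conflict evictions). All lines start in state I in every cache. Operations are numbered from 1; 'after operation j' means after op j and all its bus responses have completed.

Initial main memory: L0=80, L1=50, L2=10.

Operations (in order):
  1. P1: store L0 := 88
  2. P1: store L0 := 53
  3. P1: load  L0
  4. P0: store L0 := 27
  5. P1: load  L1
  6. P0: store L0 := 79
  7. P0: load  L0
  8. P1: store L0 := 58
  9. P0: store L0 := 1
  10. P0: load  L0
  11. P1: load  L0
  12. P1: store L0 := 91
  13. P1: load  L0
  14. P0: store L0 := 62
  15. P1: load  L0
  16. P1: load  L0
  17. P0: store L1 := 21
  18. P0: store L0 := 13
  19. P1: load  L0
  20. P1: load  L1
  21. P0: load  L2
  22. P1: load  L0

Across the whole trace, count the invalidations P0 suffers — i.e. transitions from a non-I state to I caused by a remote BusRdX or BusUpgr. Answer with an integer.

step 1: P1: store L0 := 88  ⟶  IM  (L0)  txn=BusRdX  M[L0]=80
step 2: P1: store L0 := 53  ⟶  IM  (L0)  txn=∅  M[L0]=80
step 3: P1: load  L0  ⟶  IM  (L0)  txn=∅  M[L0]=80
step 4: P0: store L0 := 27  ⟶  MI  (L0)  txn=BusRdX+Flush  M[L0]=53
step 5: P1: load  L1  ⟶  IE  (L1)  txn=BusRd  M[L1]=50
step 6: P0: store L0 := 79  ⟶  MI  (L0)  txn=∅  M[L0]=53
step 7: P0: load  L0  ⟶  MI  (L0)  txn=∅  M[L0]=53
step 8: P1: store L0 := 58  ⟶  IM  (L0)  txn=BusRdX+Flush  M[L0]=79
step 9: P0: store L0 := 1  ⟶  MI  (L0)  txn=BusRdX+Flush  M[L0]=58
step 10: P0: load  L0  ⟶  MI  (L0)  txn=∅  M[L0]=58
step 11: P1: load  L0  ⟶  OS  (L0)  txn=BusRd  M[L0]=58
step 12: P1: store L0 := 91  ⟶  IM  (L0)  txn=BusUpgr+Flush  M[L0]=1
step 13: P1: load  L0  ⟶  IM  (L0)  txn=∅  M[L0]=1
step 14: P0: store L0 := 62  ⟶  MI  (L0)  txn=BusRdX+Flush  M[L0]=91
step 15: P1: load  L0  ⟶  OS  (L0)  txn=BusRd  M[L0]=91
step 16: P1: load  L0  ⟶  OS  (L0)  txn=∅  M[L0]=91
step 17: P0: store L1 := 21  ⟶  MI  (L1)  txn=BusRdX  M[L1]=50
step 18: P0: store L0 := 13  ⟶  MI  (L0)  txn=BusUpgr  M[L0]=91
step 19: P1: load  L0  ⟶  OS  (L0)  txn=BusRd  M[L0]=91
step 20: P1: load  L1  ⟶  OS  (L1)  txn=BusRd  M[L1]=50
step 21: P0: load  L2  ⟶  EI  (L2)  txn=BusRd  M[L2]=10
step 22: P1: load  L0  ⟶  OS  (L0)  txn=∅  M[L0]=91

invalidations = 2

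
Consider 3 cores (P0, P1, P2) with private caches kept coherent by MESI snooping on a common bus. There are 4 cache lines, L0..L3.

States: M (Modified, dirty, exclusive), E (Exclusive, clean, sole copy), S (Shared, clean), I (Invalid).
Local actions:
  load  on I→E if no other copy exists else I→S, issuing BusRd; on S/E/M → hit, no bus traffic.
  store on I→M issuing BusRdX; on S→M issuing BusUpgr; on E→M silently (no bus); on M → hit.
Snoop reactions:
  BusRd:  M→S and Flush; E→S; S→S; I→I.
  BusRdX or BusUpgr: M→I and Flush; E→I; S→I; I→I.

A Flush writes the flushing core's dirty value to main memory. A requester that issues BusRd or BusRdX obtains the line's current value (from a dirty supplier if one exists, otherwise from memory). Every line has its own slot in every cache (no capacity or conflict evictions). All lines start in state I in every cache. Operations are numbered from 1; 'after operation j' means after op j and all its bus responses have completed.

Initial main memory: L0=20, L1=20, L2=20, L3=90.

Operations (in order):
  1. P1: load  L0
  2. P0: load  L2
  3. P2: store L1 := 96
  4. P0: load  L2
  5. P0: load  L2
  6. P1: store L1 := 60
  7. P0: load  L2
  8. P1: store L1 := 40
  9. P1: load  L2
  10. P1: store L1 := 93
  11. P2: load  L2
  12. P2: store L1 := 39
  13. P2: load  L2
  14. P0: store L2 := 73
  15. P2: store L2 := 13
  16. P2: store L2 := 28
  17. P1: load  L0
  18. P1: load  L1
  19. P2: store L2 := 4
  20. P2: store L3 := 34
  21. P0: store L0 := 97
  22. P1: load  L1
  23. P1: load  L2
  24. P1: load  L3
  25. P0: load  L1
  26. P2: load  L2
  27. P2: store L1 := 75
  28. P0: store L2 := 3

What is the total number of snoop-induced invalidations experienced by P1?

invalidations = 5

1. P1: load  L0  bus=[BusRd]  L0: P0=I P1=E P2=I  mem[L0]=20
2. P0: load  L2  bus=[BusRd]  L2: P0=E P1=I P2=I  mem[L2]=20
3. P2: store L1 := 96  bus=[BusRdX]  L1: P0=I P1=I P2=M  mem[L1]=20
4. P0: load  L2  bus=[-]  L2: P0=E P1=I P2=I  mem[L2]=20
5. P0: load  L2  bus=[-]  L2: P0=E P1=I P2=I  mem[L2]=20
6. P1: store L1 := 60  bus=[BusRdX,Flush]  L1: P0=I P1=M P2=I  mem[L1]=96
7. P0: load  L2  bus=[-]  L2: P0=E P1=I P2=I  mem[L2]=20
8. P1: store L1 := 40  bus=[-]  L1: P0=I P1=M P2=I  mem[L1]=96
9. P1: load  L2  bus=[BusRd]  L2: P0=S P1=S P2=I  mem[L2]=20
10. P1: store L1 := 93  bus=[-]  L1: P0=I P1=M P2=I  mem[L1]=96
11. P2: load  L2  bus=[BusRd]  L2: P0=S P1=S P2=S  mem[L2]=20
12. P2: store L1 := 39  bus=[BusRdX,Flush]  L1: P0=I P1=I P2=M  mem[L1]=93
13. P2: load  L2  bus=[-]  L2: P0=S P1=S P2=S  mem[L2]=20
14. P0: store L2 := 73  bus=[BusUpgr]  L2: P0=M P1=I P2=I  mem[L2]=20
15. P2: store L2 := 13  bus=[BusRdX,Flush]  L2: P0=I P1=I P2=M  mem[L2]=73
16. P2: store L2 := 28  bus=[-]  L2: P0=I P1=I P2=M  mem[L2]=73
17. P1: load  L0  bus=[-]  L0: P0=I P1=E P2=I  mem[L0]=20
18. P1: load  L1  bus=[BusRd,Flush]  L1: P0=I P1=S P2=S  mem[L1]=39
19. P2: store L2 := 4  bus=[-]  L2: P0=I P1=I P2=M  mem[L2]=73
20. P2: store L3 := 34  bus=[BusRdX]  L3: P0=I P1=I P2=M  mem[L3]=90
21. P0: store L0 := 97  bus=[BusRdX]  L0: P0=M P1=I P2=I  mem[L0]=20
22. P1: load  L1  bus=[-]  L1: P0=I P1=S P2=S  mem[L1]=39
23. P1: load  L2  bus=[BusRd,Flush]  L2: P0=I P1=S P2=S  mem[L2]=4
24. P1: load  L3  bus=[BusRd,Flush]  L3: P0=I P1=S P2=S  mem[L3]=34
25. P0: load  L1  bus=[BusRd]  L1: P0=S P1=S P2=S  mem[L1]=39
26. P2: load  L2  bus=[-]  L2: P0=I P1=S P2=S  mem[L2]=4
27. P2: store L1 := 75  bus=[BusUpgr]  L1: P0=I P1=I P2=M  mem[L1]=39
28. P0: store L2 := 3  bus=[BusRdX]  L2: P0=M P1=I P2=I  mem[L2]=4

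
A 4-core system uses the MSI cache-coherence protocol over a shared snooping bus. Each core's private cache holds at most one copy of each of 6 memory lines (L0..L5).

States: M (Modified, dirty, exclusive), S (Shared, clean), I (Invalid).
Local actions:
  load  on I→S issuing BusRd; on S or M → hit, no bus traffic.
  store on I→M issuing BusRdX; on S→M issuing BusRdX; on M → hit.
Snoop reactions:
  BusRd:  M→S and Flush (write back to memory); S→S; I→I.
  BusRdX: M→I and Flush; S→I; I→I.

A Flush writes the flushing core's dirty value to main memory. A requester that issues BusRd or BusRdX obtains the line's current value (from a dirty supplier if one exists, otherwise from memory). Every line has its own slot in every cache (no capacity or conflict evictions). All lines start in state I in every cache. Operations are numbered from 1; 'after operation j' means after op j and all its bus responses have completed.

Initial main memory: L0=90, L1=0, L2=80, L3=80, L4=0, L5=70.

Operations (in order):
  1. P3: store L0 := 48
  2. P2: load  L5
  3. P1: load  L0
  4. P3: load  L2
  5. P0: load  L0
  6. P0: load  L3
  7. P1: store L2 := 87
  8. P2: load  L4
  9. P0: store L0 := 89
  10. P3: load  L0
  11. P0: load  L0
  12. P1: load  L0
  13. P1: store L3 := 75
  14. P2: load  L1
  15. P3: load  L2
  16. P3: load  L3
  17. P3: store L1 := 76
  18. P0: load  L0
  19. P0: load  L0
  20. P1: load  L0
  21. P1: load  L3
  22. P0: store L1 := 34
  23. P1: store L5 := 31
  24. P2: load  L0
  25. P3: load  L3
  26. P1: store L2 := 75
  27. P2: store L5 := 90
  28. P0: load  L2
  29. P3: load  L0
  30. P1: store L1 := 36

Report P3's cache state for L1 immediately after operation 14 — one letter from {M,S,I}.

1. P3: store L0 := 48  bus=[BusRdX]  L0: P0=I P1=I P2=I P3=M  mem[L0]=90
2. P2: load  L5  bus=[BusRd]  L5: P0=I P1=I P2=S P3=I  mem[L5]=70
3. P1: load  L0  bus=[BusRd,Flush]  L0: P0=I P1=S P2=I P3=S  mem[L0]=48
4. P3: load  L2  bus=[BusRd]  L2: P0=I P1=I P2=I P3=S  mem[L2]=80
5. P0: load  L0  bus=[BusRd]  L0: P0=S P1=S P2=I P3=S  mem[L0]=48
6. P0: load  L3  bus=[BusRd]  L3: P0=S P1=I P2=I P3=I  mem[L3]=80
7. P1: store L2 := 87  bus=[BusRdX]  L2: P0=I P1=M P2=I P3=I  mem[L2]=80
8. P2: load  L4  bus=[BusRd]  L4: P0=I P1=I P2=S P3=I  mem[L4]=0
9. P0: store L0 := 89  bus=[BusRdX]  L0: P0=M P1=I P2=I P3=I  mem[L0]=48
10. P3: load  L0  bus=[BusRd,Flush]  L0: P0=S P1=I P2=I P3=S  mem[L0]=89
11. P0: load  L0  bus=[-]  L0: P0=S P1=I P2=I P3=S  mem[L0]=89
12. P1: load  L0  bus=[BusRd]  L0: P0=S P1=S P2=I P3=S  mem[L0]=89
13. P1: store L3 := 75  bus=[BusRdX]  L3: P0=I P1=M P2=I P3=I  mem[L3]=80
14. P2: load  L1  bus=[BusRd]  L1: P0=I P1=I P2=S P3=I  mem[L1]=0
15. P3: load  L2  bus=[BusRd,Flush]  L2: P0=I P1=S P2=I P3=S  mem[L2]=87
16. P3: load  L3  bus=[BusRd,Flush]  L3: P0=I P1=S P2=I P3=S  mem[L3]=75
17. P3: store L1 := 76  bus=[BusRdX]  L1: P0=I P1=I P2=I P3=M  mem[L1]=0
18. P0: load  L0  bus=[-]  L0: P0=S P1=S P2=I P3=S  mem[L0]=89
19. P0: load  L0  bus=[-]  L0: P0=S P1=S P2=I P3=S  mem[L0]=89
20. P1: load  L0  bus=[-]  L0: P0=S P1=S P2=I P3=S  mem[L0]=89
21. P1: load  L3  bus=[-]  L3: P0=I P1=S P2=I P3=S  mem[L3]=75
22. P0: store L1 := 34  bus=[BusRdX,Flush]  L1: P0=M P1=I P2=I P3=I  mem[L1]=76
23. P1: store L5 := 31  bus=[BusRdX]  L5: P0=I P1=M P2=I P3=I  mem[L5]=70
24. P2: load  L0  bus=[BusRd]  L0: P0=S P1=S P2=S P3=S  mem[L0]=89
25. P3: load  L3  bus=[-]  L3: P0=I P1=S P2=I P3=S  mem[L3]=75
26. P1: store L2 := 75  bus=[BusRdX]  L2: P0=I P1=M P2=I P3=I  mem[L2]=87
27. P2: store L5 := 90  bus=[BusRdX,Flush]  L5: P0=I P1=I P2=M P3=I  mem[L5]=31
28. P0: load  L2  bus=[BusRd,Flush]  L2: P0=S P1=S P2=I P3=I  mem[L2]=75
29. P3: load  L0  bus=[-]  L0: P0=S P1=S P2=S P3=S  mem[L0]=89
30. P1: store L1 := 36  bus=[BusRdX,Flush]  L1: P0=I P1=M P2=I P3=I  mem[L1]=34

state = I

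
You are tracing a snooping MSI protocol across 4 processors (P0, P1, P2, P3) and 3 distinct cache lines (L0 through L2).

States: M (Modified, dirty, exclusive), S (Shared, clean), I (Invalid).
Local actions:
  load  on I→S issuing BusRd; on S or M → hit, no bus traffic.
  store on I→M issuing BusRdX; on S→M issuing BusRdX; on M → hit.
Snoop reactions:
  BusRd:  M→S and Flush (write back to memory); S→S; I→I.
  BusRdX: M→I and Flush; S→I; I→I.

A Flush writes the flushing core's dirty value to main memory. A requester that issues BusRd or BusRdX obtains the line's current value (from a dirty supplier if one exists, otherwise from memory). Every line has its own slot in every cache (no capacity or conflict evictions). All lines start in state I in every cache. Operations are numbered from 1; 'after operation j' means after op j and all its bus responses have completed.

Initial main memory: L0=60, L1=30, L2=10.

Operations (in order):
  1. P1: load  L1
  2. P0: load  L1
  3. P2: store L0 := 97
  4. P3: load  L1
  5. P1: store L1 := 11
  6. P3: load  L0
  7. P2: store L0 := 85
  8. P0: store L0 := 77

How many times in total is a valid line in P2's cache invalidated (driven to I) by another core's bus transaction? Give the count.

[1] P1: load  L1 | P0:I, P1:S(30), P2:I, P3:I | bus: BusRd
[2] P0: load  L1 | P0:S(30), P1:S(30), P2:I, P3:I | bus: BusRd
[3] P2: store L0 := 97 | P0:I, P1:I, P2:M(97), P3:I | bus: BusRdX
[4] P3: load  L1 | P0:S(30), P1:S(30), P2:I, P3:S(30) | bus: BusRd
[5] P1: store L1 := 11 | P0:I, P1:M(11), P2:I, P3:I | bus: BusRdX
[6] P3: load  L0 | P0:I, P1:I, P2:S(97), P3:S(97) | bus: BusRd,Flush
[7] P2: store L0 := 85 | P0:I, P1:I, P2:M(85), P3:I | bus: BusRdX
[8] P0: store L0 := 77 | P0:M(77), P1:I, P2:I, P3:I | bus: BusRdX,Flush

invalidations = 1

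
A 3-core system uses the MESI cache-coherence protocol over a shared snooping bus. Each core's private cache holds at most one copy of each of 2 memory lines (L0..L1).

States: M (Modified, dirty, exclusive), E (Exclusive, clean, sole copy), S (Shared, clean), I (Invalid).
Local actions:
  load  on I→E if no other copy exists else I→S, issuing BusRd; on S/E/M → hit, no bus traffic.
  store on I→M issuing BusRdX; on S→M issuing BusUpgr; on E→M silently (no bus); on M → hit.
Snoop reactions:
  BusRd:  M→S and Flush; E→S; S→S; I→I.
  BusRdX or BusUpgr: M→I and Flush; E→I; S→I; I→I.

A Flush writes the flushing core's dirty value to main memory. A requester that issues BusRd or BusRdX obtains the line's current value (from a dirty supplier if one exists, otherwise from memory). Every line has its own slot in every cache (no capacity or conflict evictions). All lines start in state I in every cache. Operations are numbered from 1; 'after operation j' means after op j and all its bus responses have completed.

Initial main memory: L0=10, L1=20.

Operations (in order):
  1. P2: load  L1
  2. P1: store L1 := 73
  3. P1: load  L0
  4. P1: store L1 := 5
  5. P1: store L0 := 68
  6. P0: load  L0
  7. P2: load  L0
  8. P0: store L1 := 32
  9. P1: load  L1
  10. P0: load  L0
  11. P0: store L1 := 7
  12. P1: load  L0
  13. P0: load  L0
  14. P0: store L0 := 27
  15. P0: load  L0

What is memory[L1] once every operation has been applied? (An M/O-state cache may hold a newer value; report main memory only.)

memory[L1] = 32

  op1 P2: load  L1 → I/I/E on L1; bus BusRd; mem=20
  op2 P1: store L1 := 73 → I/M/I on L1; bus BusRdX; mem=20
  op3 P1: load  L0 → I/E/I on L0; bus BusRd; mem=10
  op4 P1: store L1 := 5 → I/M/I on L1; bus (none); mem=20
  op5 P1: store L0 := 68 → I/M/I on L0; bus (none); mem=10
  op6 P0: load  L0 → S/S/I on L0; bus BusRd Flush; mem=68
  op7 P2: load  L0 → S/S/S on L0; bus BusRd; mem=68
  op8 P0: store L1 := 32 → M/I/I on L1; bus BusRdX Flush; mem=5
  op9 P1: load  L1 → S/S/I on L1; bus BusRd Flush; mem=32
  op10 P0: load  L0 → S/S/S on L0; bus (none); mem=68
  op11 P0: store L1 := 7 → M/I/I on L1; bus BusUpgr; mem=32
  op12 P1: load  L0 → S/S/S on L0; bus (none); mem=68
  op13 P0: load  L0 → S/S/S on L0; bus (none); mem=68
  op14 P0: store L0 := 27 → M/I/I on L0; bus BusUpgr; mem=68
  op15 P0: load  L0 → M/I/I on L0; bus (none); mem=68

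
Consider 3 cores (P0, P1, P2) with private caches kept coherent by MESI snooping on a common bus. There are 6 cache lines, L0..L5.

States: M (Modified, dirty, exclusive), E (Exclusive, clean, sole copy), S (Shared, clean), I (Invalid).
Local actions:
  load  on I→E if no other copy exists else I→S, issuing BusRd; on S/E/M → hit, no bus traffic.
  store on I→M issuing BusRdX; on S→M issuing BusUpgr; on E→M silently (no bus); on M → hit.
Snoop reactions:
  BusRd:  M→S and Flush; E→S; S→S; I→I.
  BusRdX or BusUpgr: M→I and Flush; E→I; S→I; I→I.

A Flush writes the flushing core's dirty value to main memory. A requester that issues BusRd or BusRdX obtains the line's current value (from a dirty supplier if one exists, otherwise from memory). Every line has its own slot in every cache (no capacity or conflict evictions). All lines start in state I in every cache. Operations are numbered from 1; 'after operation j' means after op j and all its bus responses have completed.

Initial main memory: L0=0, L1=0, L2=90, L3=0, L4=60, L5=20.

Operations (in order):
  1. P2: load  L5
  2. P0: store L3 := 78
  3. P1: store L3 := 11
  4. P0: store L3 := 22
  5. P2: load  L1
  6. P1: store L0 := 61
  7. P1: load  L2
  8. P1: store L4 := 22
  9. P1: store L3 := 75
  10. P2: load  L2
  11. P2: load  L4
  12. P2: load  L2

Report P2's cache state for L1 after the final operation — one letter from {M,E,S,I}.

step 1: P2: load  L5  ⟶  IIE  (L5)  txn=BusRd  M[L5]=20
step 2: P0: store L3 := 78  ⟶  MII  (L3)  txn=BusRdX  M[L3]=0
step 3: P1: store L3 := 11  ⟶  IMI  (L3)  txn=BusRdX+Flush  M[L3]=78
step 4: P0: store L3 := 22  ⟶  MII  (L3)  txn=BusRdX+Flush  M[L3]=11
step 5: P2: load  L1  ⟶  IIE  (L1)  txn=BusRd  M[L1]=0
step 6: P1: store L0 := 61  ⟶  IMI  (L0)  txn=BusRdX  M[L0]=0
step 7: P1: load  L2  ⟶  IEI  (L2)  txn=BusRd  M[L2]=90
step 8: P1: store L4 := 22  ⟶  IMI  (L4)  txn=BusRdX  M[L4]=60
step 9: P1: store L3 := 75  ⟶  IMI  (L3)  txn=BusRdX+Flush  M[L3]=22
step 10: P2: load  L2  ⟶  ISS  (L2)  txn=BusRd  M[L2]=90
step 11: P2: load  L4  ⟶  ISS  (L4)  txn=BusRd+Flush  M[L4]=22
step 12: P2: load  L2  ⟶  ISS  (L2)  txn=∅  M[L2]=90

state = E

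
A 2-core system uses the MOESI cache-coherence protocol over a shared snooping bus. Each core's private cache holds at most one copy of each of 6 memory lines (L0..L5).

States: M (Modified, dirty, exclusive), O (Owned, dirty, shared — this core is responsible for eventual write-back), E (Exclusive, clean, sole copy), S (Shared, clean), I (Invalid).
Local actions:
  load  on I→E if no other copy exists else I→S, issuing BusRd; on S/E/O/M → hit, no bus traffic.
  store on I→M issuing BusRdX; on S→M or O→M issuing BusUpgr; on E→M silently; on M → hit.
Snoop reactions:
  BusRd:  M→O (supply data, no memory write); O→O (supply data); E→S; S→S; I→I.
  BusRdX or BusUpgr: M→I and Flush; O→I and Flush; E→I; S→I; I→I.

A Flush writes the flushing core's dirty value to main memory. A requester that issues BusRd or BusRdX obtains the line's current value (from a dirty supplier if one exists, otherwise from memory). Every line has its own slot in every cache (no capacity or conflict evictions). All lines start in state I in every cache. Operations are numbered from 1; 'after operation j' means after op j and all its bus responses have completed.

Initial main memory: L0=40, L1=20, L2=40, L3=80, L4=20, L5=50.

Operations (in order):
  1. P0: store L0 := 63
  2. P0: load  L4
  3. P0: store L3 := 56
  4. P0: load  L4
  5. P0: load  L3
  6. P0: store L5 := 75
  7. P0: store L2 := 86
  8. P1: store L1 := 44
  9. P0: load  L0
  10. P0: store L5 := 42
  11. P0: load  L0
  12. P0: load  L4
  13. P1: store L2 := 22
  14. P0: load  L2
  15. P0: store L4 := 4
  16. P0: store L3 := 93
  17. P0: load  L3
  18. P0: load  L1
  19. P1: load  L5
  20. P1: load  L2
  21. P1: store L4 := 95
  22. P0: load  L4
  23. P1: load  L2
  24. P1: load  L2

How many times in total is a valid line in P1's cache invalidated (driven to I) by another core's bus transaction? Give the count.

[1] P0: store L0 := 63 | P0:M(63), P1:I | bus: BusRdX
[2] P0: load  L4 | P0:E(20), P1:I | bus: BusRd
[3] P0: store L3 := 56 | P0:M(56), P1:I | bus: BusRdX
[4] P0: load  L4 | P0:E(20), P1:I | bus: none
[5] P0: load  L3 | P0:M(56), P1:I | bus: none
[6] P0: store L5 := 75 | P0:M(75), P1:I | bus: BusRdX
[7] P0: store L2 := 86 | P0:M(86), P1:I | bus: BusRdX
[8] P1: store L1 := 44 | P0:I, P1:M(44) | bus: BusRdX
[9] P0: load  L0 | P0:M(63), P1:I | bus: none
[10] P0: store L5 := 42 | P0:M(42), P1:I | bus: none
[11] P0: load  L0 | P0:M(63), P1:I | bus: none
[12] P0: load  L4 | P0:E(20), P1:I | bus: none
[13] P1: store L2 := 22 | P0:I, P1:M(22) | bus: BusRdX,Flush
[14] P0: load  L2 | P0:S(22), P1:O(22) | bus: BusRd
[15] P0: store L4 := 4 | P0:M(4), P1:I | bus: none
[16] P0: store L3 := 93 | P0:M(93), P1:I | bus: none
[17] P0: load  L3 | P0:M(93), P1:I | bus: none
[18] P0: load  L1 | P0:S(44), P1:O(44) | bus: BusRd
[19] P1: load  L5 | P0:O(42), P1:S(42) | bus: BusRd
[20] P1: load  L2 | P0:S(22), P1:O(22) | bus: none
[21] P1: store L4 := 95 | P0:I, P1:M(95) | bus: BusRdX,Flush
[22] P0: load  L4 | P0:S(95), P1:O(95) | bus: BusRd
[23] P1: load  L2 | P0:S(22), P1:O(22) | bus: none
[24] P1: load  L2 | P0:S(22), P1:O(22) | bus: none

invalidations = 0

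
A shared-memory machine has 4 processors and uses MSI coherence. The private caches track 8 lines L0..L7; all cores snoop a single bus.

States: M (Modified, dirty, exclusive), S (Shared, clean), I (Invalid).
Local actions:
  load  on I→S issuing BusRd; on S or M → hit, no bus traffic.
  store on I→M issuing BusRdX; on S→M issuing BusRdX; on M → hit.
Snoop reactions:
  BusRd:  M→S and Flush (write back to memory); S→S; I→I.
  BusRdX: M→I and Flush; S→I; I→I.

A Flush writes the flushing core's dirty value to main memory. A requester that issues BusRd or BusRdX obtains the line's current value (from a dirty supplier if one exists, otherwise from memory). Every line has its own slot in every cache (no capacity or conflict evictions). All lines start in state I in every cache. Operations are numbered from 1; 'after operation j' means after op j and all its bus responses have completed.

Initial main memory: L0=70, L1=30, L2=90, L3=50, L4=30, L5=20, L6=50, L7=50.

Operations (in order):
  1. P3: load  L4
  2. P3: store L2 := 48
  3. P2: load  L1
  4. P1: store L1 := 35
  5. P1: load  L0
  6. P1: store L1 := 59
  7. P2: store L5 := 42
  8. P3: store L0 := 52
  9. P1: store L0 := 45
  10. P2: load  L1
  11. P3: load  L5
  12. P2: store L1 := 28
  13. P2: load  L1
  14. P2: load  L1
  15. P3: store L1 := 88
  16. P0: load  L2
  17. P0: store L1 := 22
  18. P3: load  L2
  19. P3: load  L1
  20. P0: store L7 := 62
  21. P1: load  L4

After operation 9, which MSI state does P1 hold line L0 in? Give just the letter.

state = M

  op1 P3: load  L4 → I/I/I/S on L4; bus BusRd; mem=30
  op2 P3: store L2 := 48 → I/I/I/M on L2; bus BusRdX; mem=90
  op3 P2: load  L1 → I/I/S/I on L1; bus BusRd; mem=30
  op4 P1: store L1 := 35 → I/M/I/I on L1; bus BusRdX; mem=30
  op5 P1: load  L0 → I/S/I/I on L0; bus BusRd; mem=70
  op6 P1: store L1 := 59 → I/M/I/I on L1; bus (none); mem=30
  op7 P2: store L5 := 42 → I/I/M/I on L5; bus BusRdX; mem=20
  op8 P3: store L0 := 52 → I/I/I/M on L0; bus BusRdX; mem=70
  op9 P1: store L0 := 45 → I/M/I/I on L0; bus BusRdX Flush; mem=52
  op10 P2: load  L1 → I/S/S/I on L1; bus BusRd Flush; mem=59
  op11 P3: load  L5 → I/I/S/S on L5; bus BusRd Flush; mem=42
  op12 P2: store L1 := 28 → I/I/M/I on L1; bus BusRdX; mem=59
  op13 P2: load  L1 → I/I/M/I on L1; bus (none); mem=59
  op14 P2: load  L1 → I/I/M/I on L1; bus (none); mem=59
  op15 P3: store L1 := 88 → I/I/I/M on L1; bus BusRdX Flush; mem=28
  op16 P0: load  L2 → S/I/I/S on L2; bus BusRd Flush; mem=48
  op17 P0: store L1 := 22 → M/I/I/I on L1; bus BusRdX Flush; mem=88
  op18 P3: load  L2 → S/I/I/S on L2; bus (none); mem=48
  op19 P3: load  L1 → S/I/I/S on L1; bus BusRd Flush; mem=22
  op20 P0: store L7 := 62 → M/I/I/I on L7; bus BusRdX; mem=50
  op21 P1: load  L4 → I/S/I/S on L4; bus BusRd; mem=30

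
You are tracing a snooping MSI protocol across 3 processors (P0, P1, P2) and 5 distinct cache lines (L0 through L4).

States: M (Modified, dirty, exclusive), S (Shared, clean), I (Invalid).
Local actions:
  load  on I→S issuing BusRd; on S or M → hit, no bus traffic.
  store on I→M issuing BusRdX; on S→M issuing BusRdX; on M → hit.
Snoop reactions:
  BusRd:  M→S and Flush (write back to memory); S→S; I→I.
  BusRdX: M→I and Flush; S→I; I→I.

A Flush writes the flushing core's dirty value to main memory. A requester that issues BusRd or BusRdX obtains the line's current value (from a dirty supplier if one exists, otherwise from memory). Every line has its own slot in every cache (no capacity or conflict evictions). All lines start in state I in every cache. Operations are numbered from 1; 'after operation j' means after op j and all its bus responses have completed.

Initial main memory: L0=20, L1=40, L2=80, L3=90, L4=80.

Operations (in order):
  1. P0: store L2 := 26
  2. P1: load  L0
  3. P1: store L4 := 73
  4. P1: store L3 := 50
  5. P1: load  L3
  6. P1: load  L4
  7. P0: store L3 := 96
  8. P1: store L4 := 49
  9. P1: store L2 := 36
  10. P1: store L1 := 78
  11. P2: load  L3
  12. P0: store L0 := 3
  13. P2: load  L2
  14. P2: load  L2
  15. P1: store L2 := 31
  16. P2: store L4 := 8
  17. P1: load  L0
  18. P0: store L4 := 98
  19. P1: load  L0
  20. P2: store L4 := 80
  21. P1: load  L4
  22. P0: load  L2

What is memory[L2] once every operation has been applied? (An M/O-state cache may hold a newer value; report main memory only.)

1. P0: store L2 := 26  bus=[BusRdX]  L2: P0=M P1=I P2=I  mem[L2]=80
2. P1: load  L0  bus=[BusRd]  L0: P0=I P1=S P2=I  mem[L0]=20
3. P1: store L4 := 73  bus=[BusRdX]  L4: P0=I P1=M P2=I  mem[L4]=80
4. P1: store L3 := 50  bus=[BusRdX]  L3: P0=I P1=M P2=I  mem[L3]=90
5. P1: load  L3  bus=[-]  L3: P0=I P1=M P2=I  mem[L3]=90
6. P1: load  L4  bus=[-]  L4: P0=I P1=M P2=I  mem[L4]=80
7. P0: store L3 := 96  bus=[BusRdX,Flush]  L3: P0=M P1=I P2=I  mem[L3]=50
8. P1: store L4 := 49  bus=[-]  L4: P0=I P1=M P2=I  mem[L4]=80
9. P1: store L2 := 36  bus=[BusRdX,Flush]  L2: P0=I P1=M P2=I  mem[L2]=26
10. P1: store L1 := 78  bus=[BusRdX]  L1: P0=I P1=M P2=I  mem[L1]=40
11. P2: load  L3  bus=[BusRd,Flush]  L3: P0=S P1=I P2=S  mem[L3]=96
12. P0: store L0 := 3  bus=[BusRdX]  L0: P0=M P1=I P2=I  mem[L0]=20
13. P2: load  L2  bus=[BusRd,Flush]  L2: P0=I P1=S P2=S  mem[L2]=36
14. P2: load  L2  bus=[-]  L2: P0=I P1=S P2=S  mem[L2]=36
15. P1: store L2 := 31  bus=[BusRdX]  L2: P0=I P1=M P2=I  mem[L2]=36
16. P2: store L4 := 8  bus=[BusRdX,Flush]  L4: P0=I P1=I P2=M  mem[L4]=49
17. P1: load  L0  bus=[BusRd,Flush]  L0: P0=S P1=S P2=I  mem[L0]=3
18. P0: store L4 := 98  bus=[BusRdX,Flush]  L4: P0=M P1=I P2=I  mem[L4]=8
19. P1: load  L0  bus=[-]  L0: P0=S P1=S P2=I  mem[L0]=3
20. P2: store L4 := 80  bus=[BusRdX,Flush]  L4: P0=I P1=I P2=M  mem[L4]=98
21. P1: load  L4  bus=[BusRd,Flush]  L4: P0=I P1=S P2=S  mem[L4]=80
22. P0: load  L2  bus=[BusRd,Flush]  L2: P0=S P1=S P2=I  mem[L2]=31

memory[L2] = 31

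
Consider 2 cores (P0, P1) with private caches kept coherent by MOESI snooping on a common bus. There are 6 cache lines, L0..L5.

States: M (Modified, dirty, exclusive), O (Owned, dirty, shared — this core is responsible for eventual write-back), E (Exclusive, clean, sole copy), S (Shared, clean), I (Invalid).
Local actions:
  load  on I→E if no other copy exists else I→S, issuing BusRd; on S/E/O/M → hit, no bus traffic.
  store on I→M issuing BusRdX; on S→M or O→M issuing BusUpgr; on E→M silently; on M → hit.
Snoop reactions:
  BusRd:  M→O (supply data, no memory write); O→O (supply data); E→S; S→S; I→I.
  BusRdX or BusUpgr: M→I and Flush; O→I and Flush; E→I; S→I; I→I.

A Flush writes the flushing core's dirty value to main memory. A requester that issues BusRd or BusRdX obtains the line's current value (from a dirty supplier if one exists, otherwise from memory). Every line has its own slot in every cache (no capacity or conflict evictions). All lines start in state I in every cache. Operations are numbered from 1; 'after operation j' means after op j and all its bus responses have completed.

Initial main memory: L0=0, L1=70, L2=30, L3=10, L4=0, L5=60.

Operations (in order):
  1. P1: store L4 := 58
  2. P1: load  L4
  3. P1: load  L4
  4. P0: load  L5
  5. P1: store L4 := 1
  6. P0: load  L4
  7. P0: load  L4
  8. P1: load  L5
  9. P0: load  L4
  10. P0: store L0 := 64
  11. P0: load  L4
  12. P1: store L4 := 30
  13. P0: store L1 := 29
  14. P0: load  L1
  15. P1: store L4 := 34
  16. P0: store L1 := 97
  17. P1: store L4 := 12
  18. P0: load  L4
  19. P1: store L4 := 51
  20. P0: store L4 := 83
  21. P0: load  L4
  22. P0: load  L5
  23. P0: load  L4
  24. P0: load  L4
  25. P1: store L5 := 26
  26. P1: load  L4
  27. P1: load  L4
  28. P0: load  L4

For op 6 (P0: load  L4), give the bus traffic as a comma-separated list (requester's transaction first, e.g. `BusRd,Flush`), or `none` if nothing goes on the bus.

bus = BusRd

[1] P1: store L4 := 58 | P0:I, P1:M(58) | bus: BusRdX
[2] P1: load  L4 | P0:I, P1:M(58) | bus: none
[3] P1: load  L4 | P0:I, P1:M(58) | bus: none
[4] P0: load  L5 | P0:E(60), P1:I | bus: BusRd
[5] P1: store L4 := 1 | P0:I, P1:M(1) | bus: none
[6] P0: load  L4 | P0:S(1), P1:O(1) | bus: BusRd
[7] P0: load  L4 | P0:S(1), P1:O(1) | bus: none
[8] P1: load  L5 | P0:S(60), P1:S(60) | bus: BusRd
[9] P0: load  L4 | P0:S(1), P1:O(1) | bus: none
[10] P0: store L0 := 64 | P0:M(64), P1:I | bus: BusRdX
[11] P0: load  L4 | P0:S(1), P1:O(1) | bus: none
[12] P1: store L4 := 30 | P0:I, P1:M(30) | bus: BusUpgr
[13] P0: store L1 := 29 | P0:M(29), P1:I | bus: BusRdX
[14] P0: load  L1 | P0:M(29), P1:I | bus: none
[15] P1: store L4 := 34 | P0:I, P1:M(34) | bus: none
[16] P0: store L1 := 97 | P0:M(97), P1:I | bus: none
[17] P1: store L4 := 12 | P0:I, P1:M(12) | bus: none
[18] P0: load  L4 | P0:S(12), P1:O(12) | bus: BusRd
[19] P1: store L4 := 51 | P0:I, P1:M(51) | bus: BusUpgr
[20] P0: store L4 := 83 | P0:M(83), P1:I | bus: BusRdX,Flush
[21] P0: load  L4 | P0:M(83), P1:I | bus: none
[22] P0: load  L5 | P0:S(60), P1:S(60) | bus: none
[23] P0: load  L4 | P0:M(83), P1:I | bus: none
[24] P0: load  L4 | P0:M(83), P1:I | bus: none
[25] P1: store L5 := 26 | P0:I, P1:M(26) | bus: BusUpgr
[26] P1: load  L4 | P0:O(83), P1:S(83) | bus: BusRd
[27] P1: load  L4 | P0:O(83), P1:S(83) | bus: none
[28] P0: load  L4 | P0:O(83), P1:S(83) | bus: none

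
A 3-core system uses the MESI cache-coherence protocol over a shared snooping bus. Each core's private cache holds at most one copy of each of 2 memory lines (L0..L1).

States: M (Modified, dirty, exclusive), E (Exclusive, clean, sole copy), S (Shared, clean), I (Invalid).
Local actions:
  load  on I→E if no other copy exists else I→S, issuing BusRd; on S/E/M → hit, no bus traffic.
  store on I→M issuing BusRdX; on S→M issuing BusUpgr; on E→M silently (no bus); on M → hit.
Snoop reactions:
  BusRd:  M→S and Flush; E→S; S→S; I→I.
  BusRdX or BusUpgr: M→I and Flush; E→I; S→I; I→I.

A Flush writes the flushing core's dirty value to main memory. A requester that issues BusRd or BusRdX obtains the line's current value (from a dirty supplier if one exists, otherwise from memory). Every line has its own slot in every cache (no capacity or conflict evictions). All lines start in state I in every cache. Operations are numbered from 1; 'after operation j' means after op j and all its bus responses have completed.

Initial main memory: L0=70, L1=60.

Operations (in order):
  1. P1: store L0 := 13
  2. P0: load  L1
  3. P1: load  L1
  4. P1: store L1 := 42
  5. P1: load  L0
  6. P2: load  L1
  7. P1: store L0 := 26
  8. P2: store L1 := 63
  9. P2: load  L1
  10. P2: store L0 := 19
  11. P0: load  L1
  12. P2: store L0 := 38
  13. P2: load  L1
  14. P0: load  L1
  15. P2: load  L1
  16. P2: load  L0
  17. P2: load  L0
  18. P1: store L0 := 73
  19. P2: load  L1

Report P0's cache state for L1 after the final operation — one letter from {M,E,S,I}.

state = S

[1] P1: store L0 := 13 | P0:I, P1:M(13), P2:I | bus: BusRdX
[2] P0: load  L1 | P0:E(60), P1:I, P2:I | bus: BusRd
[3] P1: load  L1 | P0:S(60), P1:S(60), P2:I | bus: BusRd
[4] P1: store L1 := 42 | P0:I, P1:M(42), P2:I | bus: BusUpgr
[5] P1: load  L0 | P0:I, P1:M(13), P2:I | bus: none
[6] P2: load  L1 | P0:I, P1:S(42), P2:S(42) | bus: BusRd,Flush
[7] P1: store L0 := 26 | P0:I, P1:M(26), P2:I | bus: none
[8] P2: store L1 := 63 | P0:I, P1:I, P2:M(63) | bus: BusUpgr
[9] P2: load  L1 | P0:I, P1:I, P2:M(63) | bus: none
[10] P2: store L0 := 19 | P0:I, P1:I, P2:M(19) | bus: BusRdX,Flush
[11] P0: load  L1 | P0:S(63), P1:I, P2:S(63) | bus: BusRd,Flush
[12] P2: store L0 := 38 | P0:I, P1:I, P2:M(38) | bus: none
[13] P2: load  L1 | P0:S(63), P1:I, P2:S(63) | bus: none
[14] P0: load  L1 | P0:S(63), P1:I, P2:S(63) | bus: none
[15] P2: load  L1 | P0:S(63), P1:I, P2:S(63) | bus: none
[16] P2: load  L0 | P0:I, P1:I, P2:M(38) | bus: none
[17] P2: load  L0 | P0:I, P1:I, P2:M(38) | bus: none
[18] P1: store L0 := 73 | P0:I, P1:M(73), P2:I | bus: BusRdX,Flush
[19] P2: load  L1 | P0:S(63), P1:I, P2:S(63) | bus: none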